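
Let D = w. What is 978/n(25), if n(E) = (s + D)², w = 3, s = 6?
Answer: 326/27 ≈ 12.074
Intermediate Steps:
D = 3
n(E) = 81 (n(E) = (6 + 3)² = 9² = 81)
978/n(25) = 978/81 = 978*(1/81) = 326/27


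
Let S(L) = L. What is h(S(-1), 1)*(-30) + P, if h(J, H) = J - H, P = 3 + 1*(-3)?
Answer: 60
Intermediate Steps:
P = 0 (P = 3 - 3 = 0)
h(S(-1), 1)*(-30) + P = (-1 - 1*1)*(-30) + 0 = (-1 - 1)*(-30) + 0 = -2*(-30) + 0 = 60 + 0 = 60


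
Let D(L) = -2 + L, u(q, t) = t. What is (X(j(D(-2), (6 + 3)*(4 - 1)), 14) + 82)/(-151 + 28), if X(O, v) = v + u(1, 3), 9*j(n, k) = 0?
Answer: -33/41 ≈ -0.80488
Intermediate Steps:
j(n, k) = 0 (j(n, k) = (⅑)*0 = 0)
X(O, v) = 3 + v (X(O, v) = v + 3 = 3 + v)
(X(j(D(-2), (6 + 3)*(4 - 1)), 14) + 82)/(-151 + 28) = ((3 + 14) + 82)/(-151 + 28) = (17 + 82)/(-123) = 99*(-1/123) = -33/41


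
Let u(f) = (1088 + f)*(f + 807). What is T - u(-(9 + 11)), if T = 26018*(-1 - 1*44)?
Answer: -2011326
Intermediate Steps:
u(f) = (807 + f)*(1088 + f) (u(f) = (1088 + f)*(807 + f) = (807 + f)*(1088 + f))
T = -1170810 (T = 26018*(-1 - 44) = 26018*(-45) = -1170810)
T - u(-(9 + 11)) = -1170810 - (878016 + (-(9 + 11))**2 + 1895*(-(9 + 11))) = -1170810 - (878016 + (-1*20)**2 + 1895*(-1*20)) = -1170810 - (878016 + (-20)**2 + 1895*(-20)) = -1170810 - (878016 + 400 - 37900) = -1170810 - 1*840516 = -1170810 - 840516 = -2011326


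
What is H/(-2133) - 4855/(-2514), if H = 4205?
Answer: -71885/1787454 ≈ -0.040216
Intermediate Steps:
H/(-2133) - 4855/(-2514) = 4205/(-2133) - 4855/(-2514) = 4205*(-1/2133) - 4855*(-1/2514) = -4205/2133 + 4855/2514 = -71885/1787454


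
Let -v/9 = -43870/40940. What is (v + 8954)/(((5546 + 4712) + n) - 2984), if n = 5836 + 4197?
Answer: 36697159/70854858 ≈ 0.51792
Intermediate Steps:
n = 10033
v = 39483/4094 (v = -(-394830)/40940 = -9*(-4387/4094) = 39483/4094 ≈ 9.6441)
(v + 8954)/(((5546 + 4712) + n) - 2984) = (39483/4094 + 8954)/(((5546 + 4712) + 10033) - 2984) = 36697159/(4094*((10258 + 10033) - 2984)) = 36697159/(4094*(20291 - 2984)) = (36697159/4094)/17307 = (36697159/4094)*(1/17307) = 36697159/70854858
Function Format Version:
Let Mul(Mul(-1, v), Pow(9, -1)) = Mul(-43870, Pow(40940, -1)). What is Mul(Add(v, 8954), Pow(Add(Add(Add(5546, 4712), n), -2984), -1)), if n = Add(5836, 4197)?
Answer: Rational(36697159, 70854858) ≈ 0.51792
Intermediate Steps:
n = 10033
v = Rational(39483, 4094) (v = Mul(-9, Mul(-43870, Pow(40940, -1))) = Mul(-9, Mul(-43870, Rational(1, 40940))) = Mul(-9, Rational(-4387, 4094)) = Rational(39483, 4094) ≈ 9.6441)
Mul(Add(v, 8954), Pow(Add(Add(Add(5546, 4712), n), -2984), -1)) = Mul(Add(Rational(39483, 4094), 8954), Pow(Add(Add(Add(5546, 4712), 10033), -2984), -1)) = Mul(Rational(36697159, 4094), Pow(Add(Add(10258, 10033), -2984), -1)) = Mul(Rational(36697159, 4094), Pow(Add(20291, -2984), -1)) = Mul(Rational(36697159, 4094), Pow(17307, -1)) = Mul(Rational(36697159, 4094), Rational(1, 17307)) = Rational(36697159, 70854858)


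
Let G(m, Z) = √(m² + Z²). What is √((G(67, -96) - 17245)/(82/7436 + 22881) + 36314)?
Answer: √(262805389467263072424 + 316296205082*√13705)/85071599 ≈ 190.56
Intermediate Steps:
G(m, Z) = √(Z² + m²)
√((G(67, -96) - 17245)/(82/7436 + 22881) + 36314) = √((√((-96)² + 67²) - 17245)/(82/7436 + 22881) + 36314) = √((√(9216 + 4489) - 17245)/(82*(1/7436) + 22881) + 36314) = √((√13705 - 17245)/(41/3718 + 22881) + 36314) = √((-17245 + √13705)/(85071599/3718) + 36314) = √((-17245 + √13705)*(3718/85071599) + 36314) = √((-64116910/85071599 + 3718*√13705/85071599) + 36314) = √(3089225929176/85071599 + 3718*√13705/85071599)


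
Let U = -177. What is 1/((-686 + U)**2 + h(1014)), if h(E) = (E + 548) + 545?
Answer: 1/746876 ≈ 1.3389e-6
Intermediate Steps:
h(E) = 1093 + E (h(E) = (548 + E) + 545 = 1093 + E)
1/((-686 + U)**2 + h(1014)) = 1/((-686 - 177)**2 + (1093 + 1014)) = 1/((-863)**2 + 2107) = 1/(744769 + 2107) = 1/746876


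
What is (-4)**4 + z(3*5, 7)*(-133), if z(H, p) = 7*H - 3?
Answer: -13310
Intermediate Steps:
z(H, p) = -3 + 7*H
(-4)**4 + z(3*5, 7)*(-133) = (-4)**4 + (-3 + 7*(3*5))*(-133) = 256 + (-3 + 7*15)*(-133) = 256 + (-3 + 105)*(-133) = 256 + 102*(-133) = 256 - 13566 = -13310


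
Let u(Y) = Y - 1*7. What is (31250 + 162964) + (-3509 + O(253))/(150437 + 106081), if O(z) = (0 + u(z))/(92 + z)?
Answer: 5729229084527/29499570 ≈ 1.9421e+5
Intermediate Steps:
u(Y) = -7 + Y (u(Y) = Y - 7 = -7 + Y)
O(z) = (-7 + z)/(92 + z) (O(z) = (0 + (-7 + z))/(92 + z) = (-7 + z)/(92 + z))
(31250 + 162964) + (-3509 + O(253))/(150437 + 106081) = (31250 + 162964) + (-3509 + (-7 + 253)/(92 + 253))/(150437 + 106081) = 194214 + (-3509 + 246/345)/256518 = 194214 + (-3509 + (1/345)*246)*(1/256518) = 194214 + (-3509 + 82/115)*(1/256518) = 194214 - 403453/115*1/256518 = 194214 - 403453/29499570 = 5729229084527/29499570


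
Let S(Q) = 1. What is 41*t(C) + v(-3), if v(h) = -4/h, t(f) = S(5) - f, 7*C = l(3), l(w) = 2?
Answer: 643/21 ≈ 30.619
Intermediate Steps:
C = 2/7 (C = (1/7)*2 = 2/7 ≈ 0.28571)
t(f) = 1 - f
41*t(C) + v(-3) = 41*(1 - 1*2/7) - 4/(-3) = 41*(1 - 2/7) - 4*(-1/3) = 41*(5/7) + 4/3 = 205/7 + 4/3 = 643/21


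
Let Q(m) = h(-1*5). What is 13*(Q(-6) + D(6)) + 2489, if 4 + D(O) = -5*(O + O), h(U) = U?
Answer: 1592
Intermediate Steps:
Q(m) = -5 (Q(m) = -1*5 = -5)
D(O) = -4 - 10*O (D(O) = -4 - 5*(O + O) = -4 - 10*O)
13*(Q(-6) + D(6)) + 2489 = 13*(-5 + (-4 - 10*6)) + 2489 = 13*(-5 + (-4 - 60)) + 2489 = 13*(-5 - 64) + 2489 = 13*(-69) + 2489 = -897 + 2489 = 1592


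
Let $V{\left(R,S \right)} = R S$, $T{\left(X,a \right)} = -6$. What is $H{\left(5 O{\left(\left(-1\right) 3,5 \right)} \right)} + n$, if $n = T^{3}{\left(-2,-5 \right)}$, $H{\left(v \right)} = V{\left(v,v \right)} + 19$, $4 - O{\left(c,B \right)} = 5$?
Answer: $-172$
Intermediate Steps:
$O{\left(c,B \right)} = -1$ ($O{\left(c,B \right)} = 4 - 5 = -1$)
$H{\left(v \right)} = 19 + v^{2}$ ($H{\left(v \right)} = v v + 19 = v^{2} + 19 = 19 + v^{2}$)
$n = -216$ ($n = \left(-6\right)^{3} = -216$)
$H{\left(5 O{\left(\left(-1\right) 3,5 \right)} \right)} + n = \left(19 + \left(5 \left(-1\right)\right)^{2}\right) - 216 = \left(19 + \left(-5\right)^{2}\right) - 216 = \left(19 + 25\right) - 216 = 44 - 216 = -172$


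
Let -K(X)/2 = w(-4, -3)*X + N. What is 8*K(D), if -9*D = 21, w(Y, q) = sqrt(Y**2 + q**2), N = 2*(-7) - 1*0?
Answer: 1232/3 ≈ 410.67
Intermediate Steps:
N = -14 (N = -14 + 0 = -14)
D = -7/3 (D = -1/9*21 = -7/3 ≈ -2.3333)
K(X) = 28 - 10*X (K(X) = -2*(sqrt((-4)**2 + (-3)**2)*X - 14) = -2*(sqrt(16 + 9)*X - 14) = -2*(sqrt(25)*X - 14) = -2*(5*X - 14) = -2*(-14 + 5*X) = 28 - 10*X)
8*K(D) = 8*(28 - 10*(-7/3)) = 8*(28 + 70/3) = 8*(154/3) = 1232/3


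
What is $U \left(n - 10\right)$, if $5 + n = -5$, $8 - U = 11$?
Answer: $60$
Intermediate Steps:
$U = -3$ ($U = 8 - 11 = -3$)
$n = -10$ ($n = -5 - 5 = -10$)
$U \left(n - 10\right) = - 3 \left(-10 - 10\right) = \left(-3\right) \left(-20\right) = 60$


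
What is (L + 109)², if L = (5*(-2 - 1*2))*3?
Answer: 2401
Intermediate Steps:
L = -60 (L = (5*(-2 - 2))*3 = (5*(-4))*3 = -20*3 = -60)
(L + 109)² = (-60 + 109)² = 49² = 2401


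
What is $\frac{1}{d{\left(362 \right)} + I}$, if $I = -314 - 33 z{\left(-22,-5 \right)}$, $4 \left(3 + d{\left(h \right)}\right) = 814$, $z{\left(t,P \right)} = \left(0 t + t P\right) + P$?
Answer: $- \frac{2}{7157} \approx -0.00027945$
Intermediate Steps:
$z{\left(t,P \right)} = P + P t$ ($z{\left(t,P \right)} = \left(0 + P t\right) + P = P t + P = P + P t$)
$d{\left(h \right)} = \frac{401}{2}$ ($d{\left(h \right)} = -3 + \frac{1}{4} \cdot 814 = -3 + \frac{407}{2} = \frac{401}{2}$)
$I = -3779$ ($I = -314 - 33 \left(- 5 \left(1 - 22\right)\right) = -314 - 33 \left(\left(-5\right) \left(-21\right)\right) = -314 - 3465 = -3779$)
$\frac{1}{d{\left(362 \right)} + I} = \frac{1}{\frac{401}{2} - 3779} = \frac{1}{- \frac{7157}{2}} = - \frac{2}{7157}$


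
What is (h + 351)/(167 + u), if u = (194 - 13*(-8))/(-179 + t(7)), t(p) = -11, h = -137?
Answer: 10165/7858 ≈ 1.2936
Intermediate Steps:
u = -149/95 (u = (194 - 13*(-8))/(-179 - 11) = (194 + 104)/(-190) = 298*(-1/190) = -149/95 ≈ -1.5684)
(h + 351)/(167 + u) = (-137 + 351)/(167 - 149/95) = 214/(15716/95) = 214*(95/15716) = 10165/7858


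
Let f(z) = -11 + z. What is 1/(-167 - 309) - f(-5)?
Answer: 7615/476 ≈ 15.998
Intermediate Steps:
1/(-167 - 309) - f(-5) = 1/(-167 - 309) - (-11 - 5) = 1/(-476) - 1*(-16) = -1/476 + 16 = 7615/476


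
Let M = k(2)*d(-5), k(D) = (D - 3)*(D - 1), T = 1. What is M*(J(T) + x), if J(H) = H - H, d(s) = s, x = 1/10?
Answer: 1/2 ≈ 0.50000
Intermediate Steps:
x = 1/10 ≈ 0.10000
k(D) = (-1 + D)*(-3 + D) (k(D) = (-3 + D)*(-1 + D) = (-1 + D)*(-3 + D))
J(H) = 0
M = 5 (M = (3 + 2**2 - 4*2)*(-5) = (3 + 4 - 8)*(-5) = -1*(-5) = 5)
M*(J(T) + x) = 5*(0 + 1/10) = 5*(1/10) = 1/2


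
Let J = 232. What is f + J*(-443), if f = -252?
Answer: -103028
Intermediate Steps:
f + J*(-443) = -252 + 232*(-443) = -252 - 102776 = -103028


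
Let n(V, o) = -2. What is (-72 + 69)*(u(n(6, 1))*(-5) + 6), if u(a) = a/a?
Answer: -3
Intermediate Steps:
u(a) = 1
(-72 + 69)*(u(n(6, 1))*(-5) + 6) = (-72 + 69)*(1*(-5) + 6) = -3*(-5 + 6) = -3*1 = -3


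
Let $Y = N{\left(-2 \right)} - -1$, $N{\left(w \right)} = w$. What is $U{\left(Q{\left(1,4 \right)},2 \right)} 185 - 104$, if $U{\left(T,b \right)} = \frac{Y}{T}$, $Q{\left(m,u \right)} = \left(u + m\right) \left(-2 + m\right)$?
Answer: $-67$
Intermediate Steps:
$Q{\left(m,u \right)} = \left(-2 + m\right) \left(m + u\right)$ ($Q{\left(m,u \right)} = \left(m + u\right) \left(-2 + m\right) = \left(-2 + m\right) \left(m + u\right)$)
$Y = -1$ ($Y = -2 - -1 = -2 + 1 = -1$)
$U{\left(T,b \right)} = - \frac{1}{T}$
$U{\left(Q{\left(1,4 \right)},2 \right)} 185 - 104 = - \frac{1}{1^{2} - 2 - 8 + 1 \cdot 4} \cdot 185 - 104 = - \frac{1}{1 - 2 - 8 + 4} \cdot 185 - 104 = - \frac{1}{-5} \cdot 185 - 104 = \left(-1\right) \left(- \frac{1}{5}\right) 185 - 104 = \frac{1}{5} \cdot 185 - 104 = 37 - 104 = -67$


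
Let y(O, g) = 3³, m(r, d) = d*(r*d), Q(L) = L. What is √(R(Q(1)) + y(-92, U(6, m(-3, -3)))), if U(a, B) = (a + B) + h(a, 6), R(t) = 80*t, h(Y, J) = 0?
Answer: √107 ≈ 10.344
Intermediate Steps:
m(r, d) = r*d² (m(r, d) = d*(d*r) = r*d²)
U(a, B) = B + a (U(a, B) = (a + B) + 0 = (B + a) + 0 = B + a)
y(O, g) = 27
√(R(Q(1)) + y(-92, U(6, m(-3, -3)))) = √(80*1 + 27) = √(80 + 27) = √107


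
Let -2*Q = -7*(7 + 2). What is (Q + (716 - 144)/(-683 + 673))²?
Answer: 66049/100 ≈ 660.49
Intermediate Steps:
Q = 63/2 (Q = -(-7)*(7 + 2)/2 = -(-7)*9/2 = -½*(-63) = 63/2 ≈ 31.500)
(Q + (716 - 144)/(-683 + 673))² = (63/2 + (716 - 144)/(-683 + 673))² = (63/2 + 572/(-10))² = (63/2 + 572*(-⅒))² = (63/2 - 286/5)² = (-257/10)² = 66049/100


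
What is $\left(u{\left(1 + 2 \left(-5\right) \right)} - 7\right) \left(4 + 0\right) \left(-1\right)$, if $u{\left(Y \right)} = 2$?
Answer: $20$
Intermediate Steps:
$\left(u{\left(1 + 2 \left(-5\right) \right)} - 7\right) \left(4 + 0\right) \left(-1\right) = \left(2 - 7\right) \left(4 + 0\right) \left(-1\right) = - 5 \cdot 4 \left(-1\right) = \left(-5\right) \left(-4\right) = 20$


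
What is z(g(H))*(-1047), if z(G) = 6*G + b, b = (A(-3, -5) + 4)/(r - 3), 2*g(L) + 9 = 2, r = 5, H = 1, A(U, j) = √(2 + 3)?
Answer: 19893 - 1047*√5/2 ≈ 18722.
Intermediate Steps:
A(U, j) = √5
g(L) = -7/2 (g(L) = -9/2 + (½)*2 = -9/2 + 1 = -7/2)
b = 2 + √5/2 (b = (√5 + 4)/(5 - 3) = (4 + √5)/2 = (4 + √5)*(½) = 2 + √5/2 ≈ 3.1180)
z(G) = 2 + √5/2 + 6*G (z(G) = 6*G + (2 + √5/2) = 2 + √5/2 + 6*G)
z(g(H))*(-1047) = (2 + √5/2 + 6*(-7/2))*(-1047) = (2 + √5/2 - 21)*(-1047) = (-19 + √5/2)*(-1047) = 19893 - 1047*√5/2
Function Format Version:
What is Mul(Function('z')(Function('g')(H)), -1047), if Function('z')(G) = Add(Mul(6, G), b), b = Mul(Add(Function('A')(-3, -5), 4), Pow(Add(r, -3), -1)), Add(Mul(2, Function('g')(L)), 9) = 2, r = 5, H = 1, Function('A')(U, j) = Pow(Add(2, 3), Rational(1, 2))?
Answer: Add(19893, Mul(Rational(-1047, 2), Pow(5, Rational(1, 2)))) ≈ 18722.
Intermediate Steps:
Function('A')(U, j) = Pow(5, Rational(1, 2))
Function('g')(L) = Rational(-7, 2) (Function('g')(L) = Add(Rational(-9, 2), Mul(Rational(1, 2), 2)) = Add(Rational(-9, 2), 1) = Rational(-7, 2))
b = Add(2, Mul(Rational(1, 2), Pow(5, Rational(1, 2)))) (b = Mul(Add(Pow(5, Rational(1, 2)), 4), Pow(Add(5, -3), -1)) = Mul(Add(4, Pow(5, Rational(1, 2))), Pow(2, -1)) = Mul(Add(4, Pow(5, Rational(1, 2))), Rational(1, 2)) = Add(2, Mul(Rational(1, 2), Pow(5, Rational(1, 2)))) ≈ 3.1180)
Function('z')(G) = Add(2, Mul(Rational(1, 2), Pow(5, Rational(1, 2))), Mul(6, G)) (Function('z')(G) = Add(Mul(6, G), Add(2, Mul(Rational(1, 2), Pow(5, Rational(1, 2))))) = Add(2, Mul(Rational(1, 2), Pow(5, Rational(1, 2))), Mul(6, G)))
Mul(Function('z')(Function('g')(H)), -1047) = Mul(Add(2, Mul(Rational(1, 2), Pow(5, Rational(1, 2))), Mul(6, Rational(-7, 2))), -1047) = Mul(Add(2, Mul(Rational(1, 2), Pow(5, Rational(1, 2))), -21), -1047) = Mul(Add(-19, Mul(Rational(1, 2), Pow(5, Rational(1, 2)))), -1047) = Add(19893, Mul(Rational(-1047, 2), Pow(5, Rational(1, 2))))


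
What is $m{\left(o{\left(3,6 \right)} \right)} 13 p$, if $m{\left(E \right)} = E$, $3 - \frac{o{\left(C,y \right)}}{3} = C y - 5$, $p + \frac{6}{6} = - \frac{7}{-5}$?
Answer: $-156$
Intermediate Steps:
$p = \frac{2}{5}$ ($p = -1 - \frac{7}{-5} = -1 - - \frac{7}{5} = -1 + \frac{7}{5} = \frac{2}{5} \approx 0.4$)
$o{\left(C,y \right)} = 24 - 3 C y$ ($o{\left(C,y \right)} = 9 - 3 \left(C y - 5\right) = 9 - 3 \left(-5 + C y\right) = 9 - \left(-15 + 3 C y\right) = 24 - 3 C y$)
$m{\left(o{\left(3,6 \right)} \right)} 13 p = \left(24 - 9 \cdot 6\right) 13 \cdot \frac{2}{5} = \left(24 - 54\right) 13 \cdot \frac{2}{5} = \left(-30\right) 13 \cdot \frac{2}{5} = \left(-390\right) \frac{2}{5} = -156$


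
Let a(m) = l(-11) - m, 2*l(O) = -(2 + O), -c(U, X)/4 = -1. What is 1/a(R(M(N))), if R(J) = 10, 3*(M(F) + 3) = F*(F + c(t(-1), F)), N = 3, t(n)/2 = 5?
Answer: -2/11 ≈ -0.18182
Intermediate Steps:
t(n) = 10 (t(n) = 2*5 = 10)
c(U, X) = 4 (c(U, X) = -4*(-1) = 4)
l(O) = -1 - O/2 (l(O) = (-(2 + O))/2 = (-2 - O)/2 = -1 - O/2)
M(F) = -3 + F*(4 + F)/3 (M(F) = -3 + (F*(F + 4))/3 = -3 + (F*(4 + F))/3 = -3 + F*(4 + F)/3)
a(m) = 9/2 - m (a(m) = (-1 - ½*(-11)) - m = (-1 + 11/2) - m = 9/2 - m)
1/a(R(M(N))) = 1/(9/2 - 1*10) = 1/(9/2 - 10) = 1/(-11/2) = -2/11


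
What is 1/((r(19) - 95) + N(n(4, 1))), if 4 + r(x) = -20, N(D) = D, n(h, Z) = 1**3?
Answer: -1/118 ≈ -0.0084746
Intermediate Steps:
n(h, Z) = 1
r(x) = -24 (r(x) = -4 - 20 = -24)
1/((r(19) - 95) + N(n(4, 1))) = 1/((-24 - 95) + 1) = 1/(-119 + 1) = 1/(-118) = -1/118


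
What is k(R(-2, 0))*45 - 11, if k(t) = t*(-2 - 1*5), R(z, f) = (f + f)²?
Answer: -11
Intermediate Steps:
R(z, f) = 4*f² (R(z, f) = (2*f)² = 4*f²)
k(t) = -7*t (k(t) = t*(-2 - 5) = t*(-7) = -7*t)
k(R(-2, 0))*45 - 11 = -28*0²*45 - 11 = -28*0*45 - 11 = -7*0*45 - 11 = 0*45 - 11 = 0 - 11 = -11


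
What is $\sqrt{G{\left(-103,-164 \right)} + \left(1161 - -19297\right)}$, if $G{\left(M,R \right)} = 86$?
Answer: $8 \sqrt{321} \approx 143.33$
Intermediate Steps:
$\sqrt{G{\left(-103,-164 \right)} + \left(1161 - -19297\right)} = \sqrt{86 + \left(1161 - -19297\right)} = \sqrt{86 + \left(1161 + 19297\right)} = \sqrt{86 + 20458} = \sqrt{20544} = 8 \sqrt{321}$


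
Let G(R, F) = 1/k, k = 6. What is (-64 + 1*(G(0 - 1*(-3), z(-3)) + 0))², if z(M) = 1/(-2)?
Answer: 146689/36 ≈ 4074.7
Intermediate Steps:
z(M) = -½
G(R, F) = ⅙ (G(R, F) = 1/6 = ⅙)
(-64 + 1*(G(0 - 1*(-3), z(-3)) + 0))² = (-64 + 1*(⅙ + 0))² = (-64 + 1*(⅙))² = (-64 + ⅙)² = (-383/6)² = 146689/36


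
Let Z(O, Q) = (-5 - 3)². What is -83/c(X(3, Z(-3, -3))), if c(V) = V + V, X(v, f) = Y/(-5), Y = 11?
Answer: 415/22 ≈ 18.864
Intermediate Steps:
Z(O, Q) = 64 (Z(O, Q) = (-8)² = 64)
X(v, f) = -11/5 (X(v, f) = 11/(-5) = 11*(-⅕) = -11/5)
c(V) = 2*V
-83/c(X(3, Z(-3, -3))) = -83/(2*(-11/5)) = -83/(-22/5) = -83*(-5/22) = 415/22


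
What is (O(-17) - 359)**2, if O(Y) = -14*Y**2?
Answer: 19404025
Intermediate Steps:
(O(-17) - 359)**2 = (-14*(-17)**2 - 359)**2 = (-14*289 - 359)**2 = (-4046 - 359)**2 = (-4405)**2 = 19404025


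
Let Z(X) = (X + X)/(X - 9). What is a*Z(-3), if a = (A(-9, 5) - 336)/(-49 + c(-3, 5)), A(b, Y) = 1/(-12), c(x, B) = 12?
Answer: 109/24 ≈ 4.5417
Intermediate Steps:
A(b, Y) = -1/12
Z(X) = 2*X/(-9 + X) (Z(X) = (2*X)/(-9 + X) = 2*X/(-9 + X))
a = 109/12 (a = (-1/12 - 336)/(-49 + 12) = -4033/12/(-37) = -4033/12*(-1/37) = 109/12 ≈ 9.0833)
a*Z(-3) = 109*(2*(-3)/(-9 - 3))/12 = 109*(2*(-3)/(-12))/12 = 109*(2*(-3)*(-1/12))/12 = (109/12)*(½) = 109/24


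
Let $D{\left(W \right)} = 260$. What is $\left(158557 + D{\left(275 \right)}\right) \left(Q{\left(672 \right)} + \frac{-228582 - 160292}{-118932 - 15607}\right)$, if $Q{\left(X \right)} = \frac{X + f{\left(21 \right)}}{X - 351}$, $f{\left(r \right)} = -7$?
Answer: $\frac{11344668300671}{14395673} \approx 7.8806 \cdot 10^{5}$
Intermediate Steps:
$Q{\left(X \right)} = \frac{-7 + X}{-351 + X}$ ($Q{\left(X \right)} = \frac{X - 7}{X - 351} = \frac{-7 + X}{-351 + X}$)
$\left(158557 + D{\left(275 \right)}\right) \left(Q{\left(672 \right)} + \frac{-228582 - 160292}{-118932 - 15607}\right) = \left(158557 + 260\right) \left(\frac{-7 + 672}{-351 + 672} + \frac{-228582 - 160292}{-118932 - 15607}\right) = 158817 \left(\frac{1}{321} \cdot 665 - \frac{388874}{-134539}\right) = 158817 \left(\frac{1}{321} \cdot 665 - - \frac{388874}{134539}\right) = 158817 \left(\frac{665}{321} + \frac{388874}{134539}\right) = 158817 \cdot \frac{214296989}{43187019} = \frac{11344668300671}{14395673}$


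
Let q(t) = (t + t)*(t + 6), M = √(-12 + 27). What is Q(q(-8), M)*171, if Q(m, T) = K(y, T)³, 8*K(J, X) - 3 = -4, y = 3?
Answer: -171/512 ≈ -0.33398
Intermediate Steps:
K(J, X) = -⅛ (K(J, X) = 3/8 + (⅛)*(-4) = 3/8 - ½ = -⅛)
M = √15 ≈ 3.8730
q(t) = 2*t*(6 + t) (q(t) = (2*t)*(6 + t) = 2*t*(6 + t))
Q(m, T) = -1/512 (Q(m, T) = (-⅛)³ = -1/512)
Q(q(-8), M)*171 = -1/512*171 = -171/512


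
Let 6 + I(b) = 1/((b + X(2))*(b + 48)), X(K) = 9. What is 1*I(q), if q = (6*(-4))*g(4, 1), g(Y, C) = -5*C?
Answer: -130031/21672 ≈ -6.0000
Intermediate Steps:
q = 120 (q = (6*(-4))*(-5*1) = -24*(-5) = 120)
I(b) = -6 + 1/((9 + b)*(48 + b)) (I(b) = -6 + 1/((b + 9)*(b + 48)) = -6 + 1/((9 + b)*(48 + b)))
1*I(q) = 1*((-2591 - 342*120 - 6*120²)/(432 + 120² + 57*120)) = 1*((-2591 - 41040 - 6*14400)/(432 + 14400 + 6840)) = 1*((-2591 - 41040 - 86400)/21672) = 1*((1/21672)*(-130031)) = 1*(-130031/21672) = -130031/21672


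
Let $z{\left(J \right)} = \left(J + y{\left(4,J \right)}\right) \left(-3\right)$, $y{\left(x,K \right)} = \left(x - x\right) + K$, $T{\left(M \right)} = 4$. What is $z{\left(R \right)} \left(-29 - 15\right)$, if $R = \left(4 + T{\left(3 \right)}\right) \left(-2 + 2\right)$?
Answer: $0$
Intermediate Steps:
$R = 0$ ($R = \left(4 + 4\right) \left(-2 + 2\right) = 8 \cdot 0 = 0$)
$y{\left(x,K \right)} = K$ ($y{\left(x,K \right)} = 0 + K = K$)
$z{\left(J \right)} = - 6 J$ ($z{\left(J \right)} = \left(J + J\right) \left(-3\right) = 2 J \left(-3\right) = - 6 J$)
$z{\left(R \right)} \left(-29 - 15\right) = \left(-6\right) 0 \left(-29 - 15\right) = 0 \left(-44\right) = 0$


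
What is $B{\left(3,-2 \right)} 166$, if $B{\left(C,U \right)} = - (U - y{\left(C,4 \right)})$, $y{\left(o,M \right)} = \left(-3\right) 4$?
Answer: $-1660$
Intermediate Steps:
$y{\left(o,M \right)} = -12$
$B{\left(C,U \right)} = -12 - U$ ($B{\left(C,U \right)} = - (U - -12) = - (U + 12) = - (12 + U) = -12 - U$)
$B{\left(3,-2 \right)} 166 = \left(-12 - -2\right) 166 = \left(-12 + 2\right) 166 = \left(-10\right) 166 = -1660$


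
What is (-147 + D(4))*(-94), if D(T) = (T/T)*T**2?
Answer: 12314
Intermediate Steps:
D(T) = T**2 (D(T) = 1*T**2 = T**2)
(-147 + D(4))*(-94) = (-147 + 4**2)*(-94) = (-147 + 16)*(-94) = -131*(-94) = 12314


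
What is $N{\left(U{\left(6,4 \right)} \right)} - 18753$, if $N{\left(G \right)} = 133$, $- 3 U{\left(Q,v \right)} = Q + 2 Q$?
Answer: $-18620$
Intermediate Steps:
$U{\left(Q,v \right)} = - Q$ ($U{\left(Q,v \right)} = - \frac{Q + 2 Q}{3} = - \frac{3 Q}{3} = - Q$)
$N{\left(U{\left(6,4 \right)} \right)} - 18753 = 133 - 18753 = -18620$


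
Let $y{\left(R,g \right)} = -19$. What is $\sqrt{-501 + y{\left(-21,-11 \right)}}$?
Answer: $2 i \sqrt{130} \approx 22.803 i$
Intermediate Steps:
$\sqrt{-501 + y{\left(-21,-11 \right)}} = \sqrt{-501 - 19} = \sqrt{-520} = 2 i \sqrt{130}$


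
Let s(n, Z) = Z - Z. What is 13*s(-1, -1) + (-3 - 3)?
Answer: -6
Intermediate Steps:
s(n, Z) = 0
13*s(-1, -1) + (-3 - 3) = 13*0 + (-3 - 3) = 0 - 6 = -6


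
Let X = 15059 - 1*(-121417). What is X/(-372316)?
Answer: -34119/93079 ≈ -0.36656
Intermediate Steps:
X = 136476 (X = 15059 + 121417 = 136476)
X/(-372316) = 136476/(-372316) = 136476*(-1/372316) = -34119/93079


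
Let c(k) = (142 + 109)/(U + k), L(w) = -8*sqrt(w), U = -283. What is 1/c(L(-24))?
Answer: -283/251 - 16*I*sqrt(6)/251 ≈ -1.1275 - 0.15614*I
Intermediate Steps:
c(k) = 251/(-283 + k) (c(k) = (142 + 109)/(-283 + k) = 251/(-283 + k))
1/c(L(-24)) = 1/(251/(-283 - 16*I*sqrt(6))) = -283/251 - 16*I*sqrt(6)/251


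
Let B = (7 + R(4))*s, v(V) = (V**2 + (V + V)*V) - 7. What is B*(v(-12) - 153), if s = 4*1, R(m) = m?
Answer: 11968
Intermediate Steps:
v(V) = -7 + 3*V**2 (v(V) = (V**2 + (2*V)*V) - 7 = (V**2 + 2*V**2) - 7 = 3*V**2 - 7 = -7 + 3*V**2)
s = 4
B = 44 (B = (7 + 4)*4 = 11*4 = 44)
B*(v(-12) - 153) = 44*((-7 + 3*(-12)**2) - 153) = 44*((-7 + 3*144) - 153) = 44*((-7 + 432) - 153) = 44*(425 - 153) = 44*272 = 11968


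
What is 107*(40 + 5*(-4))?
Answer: 2140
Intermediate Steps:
107*(40 + 5*(-4)) = 107*(40 - 20) = 107*20 = 2140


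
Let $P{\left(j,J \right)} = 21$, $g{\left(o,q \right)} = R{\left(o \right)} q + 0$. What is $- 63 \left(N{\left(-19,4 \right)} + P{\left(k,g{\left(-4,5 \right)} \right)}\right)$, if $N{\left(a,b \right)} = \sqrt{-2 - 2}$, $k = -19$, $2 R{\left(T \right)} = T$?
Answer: $-1323 - 126 i \approx -1323.0 - 126.0 i$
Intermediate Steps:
$R{\left(T \right)} = \frac{T}{2}$
$g{\left(o,q \right)} = \frac{o q}{2}$ ($g{\left(o,q \right)} = \frac{o}{2} q + 0 = \frac{o q}{2} + 0 = \frac{o q}{2}$)
$N{\left(a,b \right)} = 2 i$ ($N{\left(a,b \right)} = \sqrt{-4} = 2 i$)
$- 63 \left(N{\left(-19,4 \right)} + P{\left(k,g{\left(-4,5 \right)} \right)}\right) = - 63 \left(2 i + 21\right) = - 63 \left(21 + 2 i\right) = -1323 - 126 i$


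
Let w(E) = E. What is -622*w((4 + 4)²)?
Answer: -39808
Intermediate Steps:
-622*w((4 + 4)²) = -622*(4 + 4)² = -622*8² = -622*64 = -39808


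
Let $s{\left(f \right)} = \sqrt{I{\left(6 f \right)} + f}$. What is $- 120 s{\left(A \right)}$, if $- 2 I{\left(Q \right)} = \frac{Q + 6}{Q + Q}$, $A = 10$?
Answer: $- 6 \sqrt{3890} \approx -374.22$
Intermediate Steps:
$I{\left(Q \right)} = - \frac{6 + Q}{4 Q}$ ($I{\left(Q \right)} = - \frac{\left(Q + 6\right) \frac{1}{Q + Q}}{2} = - \frac{\left(6 + Q\right) \frac{1}{2 Q}}{2} = - \frac{\frac{1}{2} \frac{1}{Q} \left(6 + Q\right)}{2} = - \frac{6 + Q}{4 Q}$)
$s{\left(f \right)} = \sqrt{f + \frac{-6 - 6 f}{24 f}}$ ($s{\left(f \right)} = \sqrt{\frac{-6 - 6 f}{4 \cdot 6 f} + f} = \sqrt{\frac{\frac{1}{6 f} \left(-6 - 6 f\right)}{4} + f} = \sqrt{\frac{-6 - 6 f}{24 f} + f} = \sqrt{f + \frac{-6 - 6 f}{24 f}}$)
$- 120 s{\left(A \right)} = - 120 \frac{\sqrt{-1 - \frac{1}{10} + 4 \cdot 10}}{2} = - 120 \frac{\sqrt{-1 - \frac{1}{10} + 40}}{2} = - 120 \frac{\sqrt{\frac{389}{10}}}{2} = - 120 \frac{\frac{1}{10} \sqrt{3890}}{2} = - 120 \frac{\sqrt{3890}}{20} = - 6 \sqrt{3890}$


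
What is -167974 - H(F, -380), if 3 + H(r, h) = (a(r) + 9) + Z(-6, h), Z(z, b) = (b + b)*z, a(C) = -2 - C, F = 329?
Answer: -172209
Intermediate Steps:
Z(z, b) = 2*b*z (Z(z, b) = (2*b)*z = 2*b*z)
H(r, h) = 4 - r - 12*h (H(r, h) = -3 + (((-2 - r) + 9) + 2*h*(-6)) = -3 + ((7 - r) - 12*h) = -3 + (7 - r - 12*h) = 4 - r - 12*h)
-167974 - H(F, -380) = -167974 - (4 - 1*329 - 12*(-380)) = -167974 - (4 - 329 + 4560) = -167974 - 1*4235 = -167974 - 4235 = -172209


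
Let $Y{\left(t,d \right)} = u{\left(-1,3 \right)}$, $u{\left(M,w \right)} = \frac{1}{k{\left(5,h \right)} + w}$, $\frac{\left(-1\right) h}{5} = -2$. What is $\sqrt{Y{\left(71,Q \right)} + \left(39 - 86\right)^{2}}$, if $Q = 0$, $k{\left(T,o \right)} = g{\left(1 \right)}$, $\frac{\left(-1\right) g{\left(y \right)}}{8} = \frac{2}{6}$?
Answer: $2 \sqrt{553} \approx 47.032$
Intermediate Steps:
$g{\left(y \right)} = - \frac{8}{3}$ ($g{\left(y \right)} = - 8 \cdot \frac{2}{6} = - 8 \cdot 2 \cdot \frac{1}{6} = \left(-8\right) \frac{1}{3} = - \frac{8}{3}$)
$h = 10$ ($h = \left(-5\right) \left(-2\right) = 10$)
$k{\left(T,o \right)} = - \frac{8}{3}$
$u{\left(M,w \right)} = \frac{1}{- \frac{8}{3} + w}$
$Y{\left(t,d \right)} = 3$ ($Y{\left(t,d \right)} = \frac{3}{-8 + 3 \cdot 3} = \frac{3}{-8 + 9} = \frac{3}{1} = 3 \cdot 1 = 3$)
$\sqrt{Y{\left(71,Q \right)} + \left(39 - 86\right)^{2}} = \sqrt{3 + \left(39 - 86\right)^{2}} = \sqrt{3 + \left(-47\right)^{2}} = \sqrt{3 + 2209} = \sqrt{2212} = 2 \sqrt{553}$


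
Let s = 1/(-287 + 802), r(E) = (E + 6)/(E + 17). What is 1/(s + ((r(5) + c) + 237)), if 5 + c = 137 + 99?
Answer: 1030/482557 ≈ 0.0021345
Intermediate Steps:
r(E) = (6 + E)/(17 + E)
c = 231 (c = -5 + (137 + 99) = -5 + 236 = 231)
s = 1/515 ≈ 0.0019417
1/(s + ((r(5) + c) + 237)) = 1/(1/515 + (((6 + 5)/(17 + 5) + 231) + 237)) = 1/(1/515 + ((11/22 + 231) + 237)) = 1/(1/515 + (((1/22)*11 + 231) + 237)) = 1/(1/515 + ((½ + 231) + 237)) = 1/(1/515 + (463/2 + 237)) = 1/(1/515 + 937/2) = 1/(482557/1030) = 1030/482557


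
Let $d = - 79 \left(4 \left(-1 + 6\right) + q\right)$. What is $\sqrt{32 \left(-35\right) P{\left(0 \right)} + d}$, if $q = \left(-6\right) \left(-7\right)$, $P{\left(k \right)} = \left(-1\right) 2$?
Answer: $i \sqrt{2658} \approx 51.556 i$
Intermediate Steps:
$P{\left(k \right)} = -2$
$q = 42$
$d = -4898$ ($d = - 79 \left(4 \left(-1 + 6\right) + 42\right) = - 79 \left(4 \cdot 5 + 42\right) = - 79 \left(20 + 42\right) = - 79 \cdot 62 = \left(-1\right) 4898 = -4898$)
$\sqrt{32 \left(-35\right) P{\left(0 \right)} + d} = \sqrt{32 \left(-35\right) \left(-2\right) - 4898} = \sqrt{\left(-1120\right) \left(-2\right) - 4898} = \sqrt{2240 - 4898} = \sqrt{-2658} = i \sqrt{2658}$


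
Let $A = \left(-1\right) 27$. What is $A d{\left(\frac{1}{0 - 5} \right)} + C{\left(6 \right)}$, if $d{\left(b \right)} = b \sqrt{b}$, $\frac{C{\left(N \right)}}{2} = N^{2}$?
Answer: $72 + \frac{27 i \sqrt{5}}{25} \approx 72.0 + 2.415 i$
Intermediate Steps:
$C{\left(N \right)} = 2 N^{2}$
$d{\left(b \right)} = b^{\frac{3}{2}}$
$A = -27$
$A d{\left(\frac{1}{0 - 5} \right)} + C{\left(6 \right)} = - 27 \left(\frac{1}{0 - 5}\right)^{\frac{3}{2}} + 2 \cdot 6^{2} = - 27 \left(\frac{1}{-5}\right)^{\frac{3}{2}} + 2 \cdot 36 = - 27 \left(- \frac{1}{5}\right)^{\frac{3}{2}} + 72 = - 27 \left(- \frac{i \sqrt{5}}{25}\right) + 72 = \frac{27 i \sqrt{5}}{25} + 72 = 72 + \frac{27 i \sqrt{5}}{25}$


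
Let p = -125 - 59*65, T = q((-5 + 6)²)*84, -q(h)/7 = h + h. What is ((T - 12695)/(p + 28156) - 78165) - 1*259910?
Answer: -8180076571/24196 ≈ -3.3808e+5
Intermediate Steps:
q(h) = -14*h (q(h) = -7*(h + h) = -14*h)
T = -1176 (T = -14*(-5 + 6)²*84 = -14*1²*84 = -14*1*84 = -14*84 = -1176)
p = -3960 (p = -125 - 3835 = -3960)
((T - 12695)/(p + 28156) - 78165) - 1*259910 = ((-1176 - 12695)/(-3960 + 28156) - 78165) - 1*259910 = (-13871/24196 - 78165) - 259910 = -1891294211/24196 - 259910 = -8180076571/24196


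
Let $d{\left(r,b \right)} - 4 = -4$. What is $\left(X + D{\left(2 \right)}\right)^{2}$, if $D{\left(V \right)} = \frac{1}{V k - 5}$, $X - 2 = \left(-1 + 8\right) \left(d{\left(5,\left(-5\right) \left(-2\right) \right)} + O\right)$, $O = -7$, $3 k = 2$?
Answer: $\frac{270400}{121} \approx 2234.7$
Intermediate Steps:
$k = \frac{2}{3}$ ($k = \frac{1}{3} \cdot 2 = \frac{2}{3} \approx 0.66667$)
$d{\left(r,b \right)} = 0$ ($d{\left(r,b \right)} = 4 - 4 = 0$)
$X = -47$ ($X = 2 + \left(-1 + 8\right) \left(0 - 7\right) = 2 + 7 \left(-7\right) = 2 - 49 = -47$)
$D{\left(V \right)} = \frac{1}{-5 + \frac{2 V}{3}}$ ($D{\left(V \right)} = \frac{1}{V \frac{2}{3} - 5} = \frac{1}{\frac{2 V}{3} - 5} = \frac{1}{-5 + \frac{2 V}{3}}$)
$\left(X + D{\left(2 \right)}\right)^{2} = \left(-47 + \frac{3}{-15 + 2 \cdot 2}\right)^{2} = \left(-47 + \frac{3}{-15 + 4}\right)^{2} = \left(-47 + \frac{3}{-11}\right)^{2} = \left(-47 + 3 \left(- \frac{1}{11}\right)\right)^{2} = \left(-47 - \frac{3}{11}\right)^{2} = \left(- \frac{520}{11}\right)^{2} = \frac{270400}{121}$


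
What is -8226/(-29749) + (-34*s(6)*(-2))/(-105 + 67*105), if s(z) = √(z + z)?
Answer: 8226/29749 + 68*√3/3465 ≈ 0.31050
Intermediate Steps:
s(z) = √2*√z (s(z) = √(2*z) = √2*√z)
-8226/(-29749) + (-34*s(6)*(-2))/(-105 + 67*105) = -8226/(-29749) + (-34*√2*√6*(-2))/(-105 + 67*105) = -8226*(-1/29749) + (-68*√3*(-2))/(-105 + 7035) = 8226/29749 + (-68*√3*(-2))/6930 = 8226/29749 + (136*√3)*(1/6930) = 8226/29749 + 68*√3/3465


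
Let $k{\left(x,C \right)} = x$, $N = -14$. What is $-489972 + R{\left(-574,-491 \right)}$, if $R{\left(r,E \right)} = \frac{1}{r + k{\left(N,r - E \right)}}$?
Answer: $- \frac{288103537}{588} \approx -4.8997 \cdot 10^{5}$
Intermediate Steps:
$R{\left(r,E \right)} = \frac{1}{-14 + r}$ ($R{\left(r,E \right)} = \frac{1}{r - 14} = \frac{1}{-14 + r}$)
$-489972 + R{\left(-574,-491 \right)} = -489972 + \frac{1}{-14 - 574} = -489972 + \frac{1}{-588} = -489972 - \frac{1}{588} = - \frac{288103537}{588}$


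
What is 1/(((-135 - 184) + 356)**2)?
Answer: 1/1369 ≈ 0.00073046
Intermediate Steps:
1/(((-135 - 184) + 356)**2) = 1/((-319 + 356)**2) = 1/(37**2) = 1/1369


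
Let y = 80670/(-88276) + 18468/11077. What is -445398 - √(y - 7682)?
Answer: -445398 - I*√5086208018101861838/25732454 ≈ -4.454e+5 - 87.643*I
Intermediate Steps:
y = 19386831/25732454 (y = 80670*(-1/88276) + 18468*(1/11077) = -40335/44138 + 972/583 = 19386831/25732454 ≈ 0.75340)
-445398 - √(y - 7682) = -445398 - √(19386831/25732454 - 7682) = -445398 - √(-197657324797/25732454) = -445398 - I*√5086208018101861838/25732454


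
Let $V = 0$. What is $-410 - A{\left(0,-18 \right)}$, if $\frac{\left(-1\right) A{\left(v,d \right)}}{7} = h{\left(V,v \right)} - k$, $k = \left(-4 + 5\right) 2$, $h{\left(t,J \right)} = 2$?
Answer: $-410$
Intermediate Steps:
$k = 2$ ($k = 1 \cdot 2 = 2$)
$A{\left(v,d \right)} = 0$ ($A{\left(v,d \right)} = - 7 \left(2 - 2\right) = \left(-7\right) 0 = 0$)
$-410 - A{\left(0,-18 \right)} = -410 - 0 = -410 + 0 = -410$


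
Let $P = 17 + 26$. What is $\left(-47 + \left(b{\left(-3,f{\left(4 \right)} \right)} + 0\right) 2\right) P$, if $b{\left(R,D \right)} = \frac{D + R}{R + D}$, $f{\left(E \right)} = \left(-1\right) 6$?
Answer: $-1935$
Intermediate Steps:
$f{\left(E \right)} = -6$
$b{\left(R,D \right)} = 1$ ($b{\left(R,D \right)} = \frac{D + R}{D + R} = 1$)
$P = 43$
$\left(-47 + \left(b{\left(-3,f{\left(4 \right)} \right)} + 0\right) 2\right) P = \left(-47 + \left(1 + 0\right) 2\right) 43 = \left(-47 + 1 \cdot 2\right) 43 = \left(-47 + 2\right) 43 = \left(-45\right) 43 = -1935$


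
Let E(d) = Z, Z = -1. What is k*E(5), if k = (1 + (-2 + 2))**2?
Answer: -1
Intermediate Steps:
E(d) = -1
k = 1 (k = (1 + 0)**2 = 1**2 = 1)
k*E(5) = 1*(-1) = -1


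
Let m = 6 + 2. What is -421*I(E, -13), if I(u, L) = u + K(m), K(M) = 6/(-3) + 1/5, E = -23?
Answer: 52204/5 ≈ 10441.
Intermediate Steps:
m = 8
K(M) = -9/5 (K(M) = 6*(-1/3) + 1*(1/5) = -2 + 1/5 = -9/5)
I(u, L) = -9/5 + u (I(u, L) = u - 9/5 = -9/5 + u)
-421*I(E, -13) = -421*(-9/5 - 23) = -421*(-124/5) = 52204/5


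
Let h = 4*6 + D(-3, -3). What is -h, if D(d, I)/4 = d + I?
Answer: 0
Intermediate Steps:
D(d, I) = 4*I + 4*d (D(d, I) = 4*(d + I) = 4*(I + d) = 4*I + 4*d)
h = 0 (h = 4*6 + (4*(-3) + 4*(-3)) = 24 + (-12 - 12) = 24 - 24 = 0)
-h = -1*0 = 0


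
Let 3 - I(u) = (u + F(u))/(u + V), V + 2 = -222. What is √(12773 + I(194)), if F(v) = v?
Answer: √2877510/15 ≈ 113.09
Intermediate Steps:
V = -224 (V = -2 - 222 = -224)
I(u) = 3 - 2*u/(-224 + u) (I(u) = 3 - (u + u)/(u - 224) = 3 - 2*u/(-224 + u))
√(12773 + I(194)) = √(12773 + (-672 + 194)/(-224 + 194)) = √(12773 - 478/(-30)) = √(12773 - 1/30*(-478)) = √(12773 + 239/15) = √(191834/15) = √2877510/15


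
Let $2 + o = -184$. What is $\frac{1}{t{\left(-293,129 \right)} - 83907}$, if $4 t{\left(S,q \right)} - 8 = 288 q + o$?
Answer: $- \frac{2}{149327} \approx -1.3393 \cdot 10^{-5}$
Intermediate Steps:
$o = -186$ ($o = -2 - 184 = -186$)
$t{\left(S,q \right)} = - \frac{89}{2} + 72 q$ ($t{\left(S,q \right)} = 2 + \frac{288 q - 186}{4} = 2 + \frac{-186 + 288 q}{4} = 2 + \left(- \frac{93}{2} + 72 q\right) = - \frac{89}{2} + 72 q$)
$\frac{1}{t{\left(-293,129 \right)} - 83907} = \frac{1}{\left(- \frac{89}{2} + 72 \cdot 129\right) - 83907} = \frac{1}{\left(- \frac{89}{2} + 9288\right) - 83907} = \frac{1}{\frac{18487}{2} - 83907} = \frac{1}{- \frac{149327}{2}} = - \frac{2}{149327}$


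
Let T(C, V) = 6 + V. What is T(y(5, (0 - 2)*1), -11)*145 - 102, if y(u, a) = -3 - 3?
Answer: -827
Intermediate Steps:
y(u, a) = -6
T(y(5, (0 - 2)*1), -11)*145 - 102 = (6 - 11)*145 - 102 = -5*145 - 102 = -725 - 102 = -827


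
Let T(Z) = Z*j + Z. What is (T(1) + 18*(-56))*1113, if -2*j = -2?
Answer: -1119678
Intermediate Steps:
j = 1 (j = -½*(-2) = 1)
T(Z) = 2*Z (T(Z) = Z*1 + Z = Z + Z = 2*Z)
(T(1) + 18*(-56))*1113 = (2*1 + 18*(-56))*1113 = (2 - 1008)*1113 = -1006*1113 = -1119678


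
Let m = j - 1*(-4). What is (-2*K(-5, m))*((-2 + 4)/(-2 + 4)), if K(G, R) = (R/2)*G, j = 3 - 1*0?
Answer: 35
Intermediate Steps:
j = 3 (j = 3 + 0 = 3)
m = 7 (m = 3 - 1*(-4) = 3 + 4 = 7)
K(G, R) = G*R/2 (K(G, R) = (R*(½))*G = (R/2)*G = G*R/2)
(-2*K(-5, m))*((-2 + 4)/(-2 + 4)) = (-(-5)*7)*((-2 + 4)/(-2 + 4)) = (-2*(-35/2))*(2/2) = 35*(2*(½)) = 35*1 = 35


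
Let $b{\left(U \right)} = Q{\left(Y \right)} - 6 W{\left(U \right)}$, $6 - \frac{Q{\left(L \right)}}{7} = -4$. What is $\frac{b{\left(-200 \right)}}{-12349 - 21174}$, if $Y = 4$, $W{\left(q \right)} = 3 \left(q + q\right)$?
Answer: $- \frac{7270}{33523} \approx -0.21687$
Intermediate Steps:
$W{\left(q \right)} = 6 q$ ($W{\left(q \right)} = 3 \cdot 2 q = 6 q$)
$Q{\left(L \right)} = 70$ ($Q{\left(L \right)} = 42 - -28 = 42 + 28 = 70$)
$b{\left(U \right)} = 70 - 36 U$ ($b{\left(U \right)} = 70 - 6 \cdot 6 U = 70 - 36 U$)
$\frac{b{\left(-200 \right)}}{-12349 - 21174} = \frac{70 - -7200}{-12349 - 21174} = \frac{70 + 7200}{-12349 - 21174} = \frac{7270}{-33523} = 7270 \left(- \frac{1}{33523}\right) = - \frac{7270}{33523}$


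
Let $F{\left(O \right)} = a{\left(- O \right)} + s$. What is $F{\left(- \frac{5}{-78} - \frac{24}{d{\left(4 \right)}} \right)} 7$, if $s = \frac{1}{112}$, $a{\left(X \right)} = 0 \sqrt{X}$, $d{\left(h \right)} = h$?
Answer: $\frac{1}{16} \approx 0.0625$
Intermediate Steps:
$a{\left(X \right)} = 0$
$s = \frac{1}{112} \approx 0.0089286$
$F{\left(O \right)} = \frac{1}{112}$ ($F{\left(O \right)} = 0 + \frac{1}{112} = \frac{1}{112}$)
$F{\left(- \frac{5}{-78} - \frac{24}{d{\left(4 \right)}} \right)} 7 = \frac{1}{112} \cdot 7 = \frac{1}{16}$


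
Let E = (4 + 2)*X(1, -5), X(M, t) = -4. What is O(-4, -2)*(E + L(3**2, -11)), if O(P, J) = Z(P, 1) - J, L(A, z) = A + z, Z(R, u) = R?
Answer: 52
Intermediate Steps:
O(P, J) = P - J
E = -24 (E = (4 + 2)*(-4) = 6*(-4) = -24)
O(-4, -2)*(E + L(3**2, -11)) = (-4 - 1*(-2))*(-24 + (3**2 - 11)) = (-4 + 2)*(-24 + (9 - 11)) = -2*(-24 - 2) = -2*(-26) = 52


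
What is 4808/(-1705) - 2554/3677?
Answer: -22033586/6269285 ≈ -3.5145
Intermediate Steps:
4808/(-1705) - 2554/3677 = 4808*(-1/1705) - 2554*1/3677 = -4808/1705 - 2554/3677 = -22033586/6269285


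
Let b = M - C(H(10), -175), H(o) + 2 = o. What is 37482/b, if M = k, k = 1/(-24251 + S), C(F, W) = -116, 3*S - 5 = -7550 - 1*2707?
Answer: 3111193410/9628577 ≈ 323.12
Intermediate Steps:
S = -10252/3 (S = 5/3 + (-7550 - 1*2707)/3 = 5/3 + (-7550 - 2707)/3 = 5/3 + (⅓)*(-10257) = 5/3 - 3419 = -10252/3 ≈ -3417.3)
H(o) = -2 + o
k = -3/83005 (k = 1/(-24251 - 10252/3) = 1/(-83005/3) = -3/83005 ≈ -3.6142e-5)
M = -3/83005 ≈ -3.6142e-5
b = 9628577/83005 (b = -3/83005 - 1*(-116) = -3/83005 + 116 = 9628577/83005 ≈ 116.00)
37482/b = 37482/(9628577/83005) = 37482*(83005/9628577) = 3111193410/9628577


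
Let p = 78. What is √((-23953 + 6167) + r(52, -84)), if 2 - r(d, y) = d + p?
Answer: 13*I*√106 ≈ 133.84*I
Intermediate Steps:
r(d, y) = -76 - d (r(d, y) = 2 - (d + 78) = 2 - (78 + d) = 2 + (-78 - d) = -76 - d)
√((-23953 + 6167) + r(52, -84)) = √((-23953 + 6167) + (-76 - 1*52)) = √(-17786 + (-76 - 52)) = √(-17786 - 128) = √(-17914) = 13*I*√106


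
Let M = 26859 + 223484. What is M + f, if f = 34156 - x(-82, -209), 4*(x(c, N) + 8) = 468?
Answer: 284390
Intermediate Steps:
M = 250343
x(c, N) = 109 (x(c, N) = -8 + (1/4)*468 = -8 + 117 = 109)
f = 34047 (f = 34156 - 1*109 = 34156 - 109 = 34047)
M + f = 250343 + 34047 = 284390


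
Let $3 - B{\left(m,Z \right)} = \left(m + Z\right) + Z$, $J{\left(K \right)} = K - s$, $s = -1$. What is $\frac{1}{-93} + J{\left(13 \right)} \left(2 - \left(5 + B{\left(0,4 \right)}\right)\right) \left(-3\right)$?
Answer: $- \frac{7813}{93} \approx -84.011$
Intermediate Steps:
$J{\left(K \right)} = 1 + K$ ($J{\left(K \right)} = K - -1 = K + 1 = 1 + K$)
$B{\left(m,Z \right)} = 3 - m - 2 Z$ ($B{\left(m,Z \right)} = 3 - \left(\left(m + Z\right) + Z\right) = 3 - \left(\left(Z + m\right) + Z\right) = 3 - \left(m + 2 Z\right) = 3 - m - 2 Z$)
$\frac{1}{-93} + J{\left(13 \right)} \left(2 - \left(5 + B{\left(0,4 \right)}\right)\right) \left(-3\right) = \frac{1}{-93} + \left(1 + 13\right) \left(2 - \left(8 + 0 - 8\right)\right) \left(-3\right) = - \frac{1}{93} + 14 \left(2 - 0\right) \left(-3\right) = - \frac{1}{93} + 14 \left(2 + \left(-5 + 5\right)\right) \left(-3\right) = - \frac{1}{93} + 14 \left(2 + 0\right) \left(-3\right) = - \frac{1}{93} + 14 \cdot 2 \left(-3\right) = - \frac{1}{93} + 14 \left(-6\right) = - \frac{1}{93} - 84 = - \frac{7813}{93}$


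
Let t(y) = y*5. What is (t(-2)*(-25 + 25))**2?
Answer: 0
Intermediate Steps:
t(y) = 5*y
(t(-2)*(-25 + 25))**2 = ((5*(-2))*(-25 + 25))**2 = (-10*0)**2 = 0**2 = 0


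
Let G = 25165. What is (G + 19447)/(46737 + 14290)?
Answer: 44612/61027 ≈ 0.73102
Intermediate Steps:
(G + 19447)/(46737 + 14290) = (25165 + 19447)/(46737 + 14290) = 44612/61027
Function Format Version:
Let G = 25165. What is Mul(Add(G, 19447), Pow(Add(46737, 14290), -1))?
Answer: Rational(44612, 61027) ≈ 0.73102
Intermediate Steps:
Mul(Add(G, 19447), Pow(Add(46737, 14290), -1)) = Mul(Add(25165, 19447), Pow(Add(46737, 14290), -1)) = Mul(44612, Pow(61027, -1)) = Mul(44612, Rational(1, 61027)) = Rational(44612, 61027)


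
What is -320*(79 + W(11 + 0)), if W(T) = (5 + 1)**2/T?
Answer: -289600/11 ≈ -26327.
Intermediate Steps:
W(T) = 36/T (W(T) = 6**2/T = 36/T)
-320*(79 + W(11 + 0)) = -320*(79 + 36/(11 + 0)) = -320*(79 + 36/11) = -320*905/11 = -289600/11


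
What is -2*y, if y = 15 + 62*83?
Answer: -10322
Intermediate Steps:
y = 5161 (y = 15 + 5146 = 5161)
-2*y = -2*5161 = -10322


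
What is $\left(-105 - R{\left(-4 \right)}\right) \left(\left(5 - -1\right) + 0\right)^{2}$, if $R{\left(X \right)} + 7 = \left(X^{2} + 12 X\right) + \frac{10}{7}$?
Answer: $- \frac{16992}{7} \approx -2427.4$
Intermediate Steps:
$R{\left(X \right)} = - \frac{39}{7} + X^{2} + 12 X$ ($R{\left(X \right)} = -7 + \left(\left(X^{2} + 12 X\right) + \frac{10}{7}\right) = -7 + \left(\frac{10}{7} + X^{2} + 12 X\right) = - \frac{39}{7} + X^{2} + 12 X$)
$\left(-105 - R{\left(-4 \right)}\right) \left(\left(5 - -1\right) + 0\right)^{2} = \left(-105 - \left(- \frac{39}{7} + \left(-4\right)^{2} + 12 \left(-4\right)\right)\right) \left(\left(5 - -1\right) + 0\right)^{2} = \left(-105 - \left(- \frac{39}{7} + 16 - 48\right)\right) \left(\left(5 + 1\right) + 0\right)^{2} = \left(-105 - - \frac{263}{7}\right) \left(6 + 0\right)^{2} = \left(-105 + \frac{263}{7}\right) 6^{2} = \left(- \frac{472}{7}\right) 36 = - \frac{16992}{7}$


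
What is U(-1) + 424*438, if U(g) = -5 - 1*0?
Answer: 185707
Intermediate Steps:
U(g) = -5 (U(g) = -5 + 0 = -5)
U(-1) + 424*438 = -5 + 424*438 = -5 + 185712 = 185707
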